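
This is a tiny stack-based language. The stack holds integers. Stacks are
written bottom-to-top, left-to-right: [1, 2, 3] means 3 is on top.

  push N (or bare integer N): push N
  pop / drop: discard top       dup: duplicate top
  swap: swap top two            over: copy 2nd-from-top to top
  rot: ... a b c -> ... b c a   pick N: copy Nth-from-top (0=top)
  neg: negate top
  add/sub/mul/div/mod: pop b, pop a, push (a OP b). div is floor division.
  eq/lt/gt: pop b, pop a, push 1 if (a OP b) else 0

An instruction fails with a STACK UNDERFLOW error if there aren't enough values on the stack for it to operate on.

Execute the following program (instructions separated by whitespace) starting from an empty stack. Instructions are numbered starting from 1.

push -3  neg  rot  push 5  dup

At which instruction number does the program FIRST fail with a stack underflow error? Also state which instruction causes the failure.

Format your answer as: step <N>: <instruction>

Step 1 ('push -3'): stack = [-3], depth = 1
Step 2 ('neg'): stack = [3], depth = 1
Step 3 ('rot'): needs 3 value(s) but depth is 1 — STACK UNDERFLOW

Answer: step 3: rot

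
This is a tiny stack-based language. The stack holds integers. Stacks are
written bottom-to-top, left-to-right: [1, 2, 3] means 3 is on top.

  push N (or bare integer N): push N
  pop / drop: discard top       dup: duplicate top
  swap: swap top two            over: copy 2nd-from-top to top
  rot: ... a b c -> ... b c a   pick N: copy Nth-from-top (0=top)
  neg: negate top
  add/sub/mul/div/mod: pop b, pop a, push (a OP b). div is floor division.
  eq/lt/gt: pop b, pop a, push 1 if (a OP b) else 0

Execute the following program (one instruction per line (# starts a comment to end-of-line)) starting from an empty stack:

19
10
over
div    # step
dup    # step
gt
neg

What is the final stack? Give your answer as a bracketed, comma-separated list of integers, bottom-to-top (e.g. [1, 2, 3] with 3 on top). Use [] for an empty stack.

Answer: [19, 0]

Derivation:
After 'push 19': [19]
After 'push 10': [19, 10]
After 'over': [19, 10, 19]
After 'div': [19, 0]
After 'dup': [19, 0, 0]
After 'gt': [19, 0]
After 'neg': [19, 0]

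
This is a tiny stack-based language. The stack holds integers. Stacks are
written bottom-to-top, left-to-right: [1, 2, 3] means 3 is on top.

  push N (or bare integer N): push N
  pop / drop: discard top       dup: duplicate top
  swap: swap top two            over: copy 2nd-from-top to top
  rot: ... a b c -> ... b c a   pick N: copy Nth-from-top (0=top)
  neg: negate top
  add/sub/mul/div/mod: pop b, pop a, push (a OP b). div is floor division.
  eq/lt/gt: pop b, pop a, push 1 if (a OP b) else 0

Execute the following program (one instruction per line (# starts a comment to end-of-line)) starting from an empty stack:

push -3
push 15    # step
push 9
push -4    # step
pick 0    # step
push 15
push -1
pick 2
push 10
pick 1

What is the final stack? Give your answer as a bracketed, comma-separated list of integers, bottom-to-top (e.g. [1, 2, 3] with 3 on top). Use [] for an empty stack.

Answer: [-3, 15, 9, -4, -4, 15, -1, -4, 10, -4]

Derivation:
After 'push -3': [-3]
After 'push 15': [-3, 15]
After 'push 9': [-3, 15, 9]
After 'push -4': [-3, 15, 9, -4]
After 'pick 0': [-3, 15, 9, -4, -4]
After 'push 15': [-3, 15, 9, -4, -4, 15]
After 'push -1': [-3, 15, 9, -4, -4, 15, -1]
After 'pick 2': [-3, 15, 9, -4, -4, 15, -1, -4]
After 'push 10': [-3, 15, 9, -4, -4, 15, -1, -4, 10]
After 'pick 1': [-3, 15, 9, -4, -4, 15, -1, -4, 10, -4]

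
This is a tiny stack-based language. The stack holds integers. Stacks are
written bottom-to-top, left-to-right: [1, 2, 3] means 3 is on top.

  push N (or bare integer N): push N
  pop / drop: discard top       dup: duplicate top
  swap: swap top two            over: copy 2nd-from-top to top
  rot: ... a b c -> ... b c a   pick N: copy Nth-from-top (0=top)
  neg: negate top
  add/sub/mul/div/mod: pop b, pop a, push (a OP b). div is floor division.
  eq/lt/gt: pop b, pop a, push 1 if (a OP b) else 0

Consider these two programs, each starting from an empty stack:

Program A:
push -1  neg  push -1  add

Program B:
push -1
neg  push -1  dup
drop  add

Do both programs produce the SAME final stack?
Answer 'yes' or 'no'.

Answer: yes

Derivation:
Program A trace:
  After 'push -1': [-1]
  After 'neg': [1]
  After 'push -1': [1, -1]
  After 'add': [0]
Program A final stack: [0]

Program B trace:
  After 'push -1': [-1]
  After 'neg': [1]
  After 'push -1': [1, -1]
  After 'dup': [1, -1, -1]
  After 'drop': [1, -1]
  After 'add': [0]
Program B final stack: [0]
Same: yes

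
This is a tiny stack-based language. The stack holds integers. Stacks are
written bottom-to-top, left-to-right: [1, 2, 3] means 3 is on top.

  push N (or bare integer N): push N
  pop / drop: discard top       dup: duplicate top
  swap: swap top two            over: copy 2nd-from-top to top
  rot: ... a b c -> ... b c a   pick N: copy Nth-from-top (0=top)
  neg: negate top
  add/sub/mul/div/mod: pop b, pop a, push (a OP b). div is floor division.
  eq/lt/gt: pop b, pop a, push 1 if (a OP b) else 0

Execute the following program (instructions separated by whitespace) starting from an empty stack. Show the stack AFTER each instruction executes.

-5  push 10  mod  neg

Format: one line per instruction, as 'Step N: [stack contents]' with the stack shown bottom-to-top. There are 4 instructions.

Step 1: [-5]
Step 2: [-5, 10]
Step 3: [5]
Step 4: [-5]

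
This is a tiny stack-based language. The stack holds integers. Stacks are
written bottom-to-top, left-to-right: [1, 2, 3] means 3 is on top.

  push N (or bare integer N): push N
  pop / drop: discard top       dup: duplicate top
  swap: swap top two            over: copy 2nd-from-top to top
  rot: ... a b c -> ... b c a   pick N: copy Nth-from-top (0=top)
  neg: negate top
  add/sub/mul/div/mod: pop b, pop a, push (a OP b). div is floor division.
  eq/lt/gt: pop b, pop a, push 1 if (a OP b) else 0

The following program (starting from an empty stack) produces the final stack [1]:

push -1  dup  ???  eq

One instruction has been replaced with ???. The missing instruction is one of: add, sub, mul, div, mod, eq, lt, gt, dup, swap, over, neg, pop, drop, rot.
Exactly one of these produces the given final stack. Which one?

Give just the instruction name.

Answer: swap

Derivation:
Stack before ???: [-1, -1]
Stack after ???:  [-1, -1]
The instruction that transforms [-1, -1] -> [-1, -1] is: swap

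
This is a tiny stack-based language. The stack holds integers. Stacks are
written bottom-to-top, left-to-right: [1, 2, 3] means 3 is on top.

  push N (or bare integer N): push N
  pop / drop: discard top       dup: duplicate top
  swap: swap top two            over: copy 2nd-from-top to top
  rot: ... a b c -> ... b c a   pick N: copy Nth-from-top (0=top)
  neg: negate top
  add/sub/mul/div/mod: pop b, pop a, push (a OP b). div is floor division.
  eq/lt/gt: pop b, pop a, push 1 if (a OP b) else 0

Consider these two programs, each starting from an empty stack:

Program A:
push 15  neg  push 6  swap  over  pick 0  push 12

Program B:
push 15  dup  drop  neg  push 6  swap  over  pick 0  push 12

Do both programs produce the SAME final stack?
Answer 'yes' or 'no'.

Program A trace:
  After 'push 15': [15]
  After 'neg': [-15]
  After 'push 6': [-15, 6]
  After 'swap': [6, -15]
  After 'over': [6, -15, 6]
  After 'pick 0': [6, -15, 6, 6]
  After 'push 12': [6, -15, 6, 6, 12]
Program A final stack: [6, -15, 6, 6, 12]

Program B trace:
  After 'push 15': [15]
  After 'dup': [15, 15]
  After 'drop': [15]
  After 'neg': [-15]
  After 'push 6': [-15, 6]
  After 'swap': [6, -15]
  After 'over': [6, -15, 6]
  After 'pick 0': [6, -15, 6, 6]
  After 'push 12': [6, -15, 6, 6, 12]
Program B final stack: [6, -15, 6, 6, 12]
Same: yes

Answer: yes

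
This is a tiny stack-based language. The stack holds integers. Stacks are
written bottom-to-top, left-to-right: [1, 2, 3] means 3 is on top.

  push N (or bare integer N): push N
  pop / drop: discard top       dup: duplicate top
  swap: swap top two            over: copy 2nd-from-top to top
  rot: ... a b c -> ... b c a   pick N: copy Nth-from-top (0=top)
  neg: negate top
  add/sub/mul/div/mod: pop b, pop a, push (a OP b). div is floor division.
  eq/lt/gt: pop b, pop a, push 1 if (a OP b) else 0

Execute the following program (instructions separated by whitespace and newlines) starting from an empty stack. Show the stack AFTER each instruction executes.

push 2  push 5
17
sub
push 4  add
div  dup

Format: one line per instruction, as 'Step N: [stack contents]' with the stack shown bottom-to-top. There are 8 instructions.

Step 1: [2]
Step 2: [2, 5]
Step 3: [2, 5, 17]
Step 4: [2, -12]
Step 5: [2, -12, 4]
Step 6: [2, -8]
Step 7: [-1]
Step 8: [-1, -1]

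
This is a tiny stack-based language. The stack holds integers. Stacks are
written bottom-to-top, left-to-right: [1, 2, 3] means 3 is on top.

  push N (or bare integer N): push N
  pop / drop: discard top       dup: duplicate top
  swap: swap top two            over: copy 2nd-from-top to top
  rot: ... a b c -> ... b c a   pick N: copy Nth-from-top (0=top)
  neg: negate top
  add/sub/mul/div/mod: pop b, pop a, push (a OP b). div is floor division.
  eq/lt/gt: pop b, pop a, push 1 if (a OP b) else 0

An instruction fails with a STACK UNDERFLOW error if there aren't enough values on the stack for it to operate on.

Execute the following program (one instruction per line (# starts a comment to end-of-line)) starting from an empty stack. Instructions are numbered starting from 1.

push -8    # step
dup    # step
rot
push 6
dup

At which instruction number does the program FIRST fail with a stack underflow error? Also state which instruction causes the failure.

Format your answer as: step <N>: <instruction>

Step 1 ('push -8'): stack = [-8], depth = 1
Step 2 ('dup'): stack = [-8, -8], depth = 2
Step 3 ('rot'): needs 3 value(s) but depth is 2 — STACK UNDERFLOW

Answer: step 3: rot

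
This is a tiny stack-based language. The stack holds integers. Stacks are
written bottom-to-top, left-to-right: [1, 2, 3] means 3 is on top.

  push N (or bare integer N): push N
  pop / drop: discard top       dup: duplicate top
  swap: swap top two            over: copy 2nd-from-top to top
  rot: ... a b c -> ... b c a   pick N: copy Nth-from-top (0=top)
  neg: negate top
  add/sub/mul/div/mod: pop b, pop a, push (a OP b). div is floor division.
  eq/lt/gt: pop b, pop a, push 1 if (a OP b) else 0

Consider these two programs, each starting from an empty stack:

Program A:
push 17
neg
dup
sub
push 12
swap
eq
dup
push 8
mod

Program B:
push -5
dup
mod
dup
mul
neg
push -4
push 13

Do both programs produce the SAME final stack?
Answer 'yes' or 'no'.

Answer: no

Derivation:
Program A trace:
  After 'push 17': [17]
  After 'neg': [-17]
  After 'dup': [-17, -17]
  After 'sub': [0]
  After 'push 12': [0, 12]
  After 'swap': [12, 0]
  After 'eq': [0]
  After 'dup': [0, 0]
  After 'push 8': [0, 0, 8]
  After 'mod': [0, 0]
Program A final stack: [0, 0]

Program B trace:
  After 'push -5': [-5]
  After 'dup': [-5, -5]
  After 'mod': [0]
  After 'dup': [0, 0]
  After 'mul': [0]
  After 'neg': [0]
  After 'push -4': [0, -4]
  After 'push 13': [0, -4, 13]
Program B final stack: [0, -4, 13]
Same: no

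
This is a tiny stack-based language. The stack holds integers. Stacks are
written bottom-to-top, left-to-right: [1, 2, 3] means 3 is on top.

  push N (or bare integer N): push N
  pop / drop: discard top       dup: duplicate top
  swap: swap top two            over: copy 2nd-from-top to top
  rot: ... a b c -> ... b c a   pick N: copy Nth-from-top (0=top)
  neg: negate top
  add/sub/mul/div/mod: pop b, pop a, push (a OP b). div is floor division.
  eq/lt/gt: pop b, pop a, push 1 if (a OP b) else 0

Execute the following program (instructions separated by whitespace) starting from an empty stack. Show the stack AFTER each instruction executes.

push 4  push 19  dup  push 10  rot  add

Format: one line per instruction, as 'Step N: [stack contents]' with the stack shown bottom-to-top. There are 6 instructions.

Step 1: [4]
Step 2: [4, 19]
Step 3: [4, 19, 19]
Step 4: [4, 19, 19, 10]
Step 5: [4, 19, 10, 19]
Step 6: [4, 19, 29]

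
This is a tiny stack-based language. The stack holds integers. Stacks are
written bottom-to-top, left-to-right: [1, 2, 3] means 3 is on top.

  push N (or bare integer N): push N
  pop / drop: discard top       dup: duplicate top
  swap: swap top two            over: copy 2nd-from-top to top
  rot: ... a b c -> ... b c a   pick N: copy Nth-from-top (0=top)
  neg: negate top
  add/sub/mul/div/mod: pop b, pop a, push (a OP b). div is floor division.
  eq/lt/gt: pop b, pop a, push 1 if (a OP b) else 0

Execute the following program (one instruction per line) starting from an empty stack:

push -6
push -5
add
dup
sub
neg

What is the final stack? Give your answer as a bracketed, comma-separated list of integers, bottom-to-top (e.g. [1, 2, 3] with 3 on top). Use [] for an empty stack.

Answer: [0]

Derivation:
After 'push -6': [-6]
After 'push -5': [-6, -5]
After 'add': [-11]
After 'dup': [-11, -11]
After 'sub': [0]
After 'neg': [0]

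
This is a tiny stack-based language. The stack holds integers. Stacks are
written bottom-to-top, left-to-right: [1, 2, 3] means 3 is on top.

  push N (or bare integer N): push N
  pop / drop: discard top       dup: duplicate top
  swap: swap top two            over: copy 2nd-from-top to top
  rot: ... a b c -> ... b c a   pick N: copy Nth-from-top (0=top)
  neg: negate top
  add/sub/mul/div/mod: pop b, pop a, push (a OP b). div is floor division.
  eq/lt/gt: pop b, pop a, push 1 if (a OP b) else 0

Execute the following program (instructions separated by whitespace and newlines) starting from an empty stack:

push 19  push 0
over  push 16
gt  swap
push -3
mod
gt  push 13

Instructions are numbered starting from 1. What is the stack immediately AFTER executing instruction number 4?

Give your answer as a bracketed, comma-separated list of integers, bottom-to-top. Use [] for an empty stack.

Step 1 ('push 19'): [19]
Step 2 ('push 0'): [19, 0]
Step 3 ('over'): [19, 0, 19]
Step 4 ('push 16'): [19, 0, 19, 16]

Answer: [19, 0, 19, 16]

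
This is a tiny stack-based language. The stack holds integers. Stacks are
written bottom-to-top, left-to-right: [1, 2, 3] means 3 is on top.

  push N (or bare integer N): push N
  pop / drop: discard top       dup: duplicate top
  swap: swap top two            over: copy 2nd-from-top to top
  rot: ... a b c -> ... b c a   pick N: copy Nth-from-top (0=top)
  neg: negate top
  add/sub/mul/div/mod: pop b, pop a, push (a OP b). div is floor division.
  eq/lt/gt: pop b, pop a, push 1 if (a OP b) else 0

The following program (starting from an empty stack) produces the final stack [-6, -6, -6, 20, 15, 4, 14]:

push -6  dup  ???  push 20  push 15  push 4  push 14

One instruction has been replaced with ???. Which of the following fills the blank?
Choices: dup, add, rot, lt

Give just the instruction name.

Answer: dup

Derivation:
Stack before ???: [-6, -6]
Stack after ???:  [-6, -6, -6]
Checking each choice:
  dup: MATCH
  add: produces [-12, 20, 15, 4, 14]
  rot: stack underflow (need 3, have 2)
  lt: produces [0, 20, 15, 4, 14]


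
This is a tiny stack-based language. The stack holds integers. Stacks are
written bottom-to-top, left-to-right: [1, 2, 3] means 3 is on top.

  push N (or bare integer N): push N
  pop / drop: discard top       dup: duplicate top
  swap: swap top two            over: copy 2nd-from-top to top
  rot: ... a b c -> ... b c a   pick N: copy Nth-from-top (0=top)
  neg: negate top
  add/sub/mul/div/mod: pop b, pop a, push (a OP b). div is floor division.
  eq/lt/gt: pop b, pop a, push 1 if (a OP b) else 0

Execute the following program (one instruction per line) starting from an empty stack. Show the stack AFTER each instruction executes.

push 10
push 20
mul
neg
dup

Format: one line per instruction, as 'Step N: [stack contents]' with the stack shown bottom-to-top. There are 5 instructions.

Step 1: [10]
Step 2: [10, 20]
Step 3: [200]
Step 4: [-200]
Step 5: [-200, -200]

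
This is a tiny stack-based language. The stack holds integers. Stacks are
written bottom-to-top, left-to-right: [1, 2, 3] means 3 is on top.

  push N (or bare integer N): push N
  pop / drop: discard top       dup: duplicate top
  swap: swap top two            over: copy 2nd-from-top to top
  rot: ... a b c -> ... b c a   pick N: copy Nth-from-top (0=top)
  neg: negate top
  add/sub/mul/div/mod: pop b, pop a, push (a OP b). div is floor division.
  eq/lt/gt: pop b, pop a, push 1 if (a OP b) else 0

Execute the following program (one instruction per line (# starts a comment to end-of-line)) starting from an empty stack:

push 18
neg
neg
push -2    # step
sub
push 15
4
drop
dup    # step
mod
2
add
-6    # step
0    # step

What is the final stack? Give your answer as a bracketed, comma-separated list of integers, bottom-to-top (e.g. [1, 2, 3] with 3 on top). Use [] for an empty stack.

Answer: [20, 2, -6, 0]

Derivation:
After 'push 18': [18]
After 'neg': [-18]
After 'neg': [18]
After 'push -2': [18, -2]
After 'sub': [20]
After 'push 15': [20, 15]
After 'push 4': [20, 15, 4]
After 'drop': [20, 15]
After 'dup': [20, 15, 15]
After 'mod': [20, 0]
After 'push 2': [20, 0, 2]
After 'add': [20, 2]
After 'push -6': [20, 2, -6]
After 'push 0': [20, 2, -6, 0]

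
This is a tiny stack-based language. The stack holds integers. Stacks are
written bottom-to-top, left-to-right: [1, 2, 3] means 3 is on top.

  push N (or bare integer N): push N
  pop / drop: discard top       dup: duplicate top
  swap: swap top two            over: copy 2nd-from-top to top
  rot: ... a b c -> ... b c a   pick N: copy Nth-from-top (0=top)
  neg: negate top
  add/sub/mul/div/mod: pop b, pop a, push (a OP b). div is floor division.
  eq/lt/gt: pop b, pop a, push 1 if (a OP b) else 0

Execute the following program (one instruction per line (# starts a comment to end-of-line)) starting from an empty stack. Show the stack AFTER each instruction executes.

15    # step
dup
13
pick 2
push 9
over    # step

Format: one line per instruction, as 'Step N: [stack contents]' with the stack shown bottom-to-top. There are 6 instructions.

Step 1: [15]
Step 2: [15, 15]
Step 3: [15, 15, 13]
Step 4: [15, 15, 13, 15]
Step 5: [15, 15, 13, 15, 9]
Step 6: [15, 15, 13, 15, 9, 15]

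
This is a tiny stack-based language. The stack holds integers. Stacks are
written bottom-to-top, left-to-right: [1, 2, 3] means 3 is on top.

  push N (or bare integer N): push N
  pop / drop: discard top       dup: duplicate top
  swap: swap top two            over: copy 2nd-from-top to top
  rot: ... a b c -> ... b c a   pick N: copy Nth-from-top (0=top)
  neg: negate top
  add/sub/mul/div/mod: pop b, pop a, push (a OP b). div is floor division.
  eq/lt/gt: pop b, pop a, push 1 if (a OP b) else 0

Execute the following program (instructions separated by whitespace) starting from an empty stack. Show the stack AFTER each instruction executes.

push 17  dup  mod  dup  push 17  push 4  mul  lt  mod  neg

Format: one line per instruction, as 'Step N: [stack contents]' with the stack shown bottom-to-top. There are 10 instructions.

Step 1: [17]
Step 2: [17, 17]
Step 3: [0]
Step 4: [0, 0]
Step 5: [0, 0, 17]
Step 6: [0, 0, 17, 4]
Step 7: [0, 0, 68]
Step 8: [0, 1]
Step 9: [0]
Step 10: [0]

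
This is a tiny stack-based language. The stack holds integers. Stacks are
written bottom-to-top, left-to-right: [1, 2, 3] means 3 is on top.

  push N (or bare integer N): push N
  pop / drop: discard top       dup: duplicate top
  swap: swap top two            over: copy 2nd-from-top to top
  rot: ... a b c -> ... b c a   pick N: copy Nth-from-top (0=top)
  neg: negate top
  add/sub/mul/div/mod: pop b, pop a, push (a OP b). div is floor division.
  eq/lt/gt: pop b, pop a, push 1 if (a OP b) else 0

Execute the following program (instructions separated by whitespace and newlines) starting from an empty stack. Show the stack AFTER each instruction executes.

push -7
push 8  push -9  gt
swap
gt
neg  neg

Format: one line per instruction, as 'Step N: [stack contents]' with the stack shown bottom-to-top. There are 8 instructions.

Step 1: [-7]
Step 2: [-7, 8]
Step 3: [-7, 8, -9]
Step 4: [-7, 1]
Step 5: [1, -7]
Step 6: [1]
Step 7: [-1]
Step 8: [1]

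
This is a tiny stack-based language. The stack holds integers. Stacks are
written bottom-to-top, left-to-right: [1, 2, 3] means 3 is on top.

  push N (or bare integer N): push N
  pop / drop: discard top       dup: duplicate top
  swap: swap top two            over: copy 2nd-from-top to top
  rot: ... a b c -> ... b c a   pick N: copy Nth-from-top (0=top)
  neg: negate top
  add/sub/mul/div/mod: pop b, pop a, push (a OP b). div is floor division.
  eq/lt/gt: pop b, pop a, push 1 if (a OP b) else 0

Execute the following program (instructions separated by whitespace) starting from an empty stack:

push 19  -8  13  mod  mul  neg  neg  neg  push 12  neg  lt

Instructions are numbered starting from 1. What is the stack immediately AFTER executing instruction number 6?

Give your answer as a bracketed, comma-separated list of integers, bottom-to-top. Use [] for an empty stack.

Answer: [-95]

Derivation:
Step 1 ('push 19'): [19]
Step 2 ('-8'): [19, -8]
Step 3 ('13'): [19, -8, 13]
Step 4 ('mod'): [19, 5]
Step 5 ('mul'): [95]
Step 6 ('neg'): [-95]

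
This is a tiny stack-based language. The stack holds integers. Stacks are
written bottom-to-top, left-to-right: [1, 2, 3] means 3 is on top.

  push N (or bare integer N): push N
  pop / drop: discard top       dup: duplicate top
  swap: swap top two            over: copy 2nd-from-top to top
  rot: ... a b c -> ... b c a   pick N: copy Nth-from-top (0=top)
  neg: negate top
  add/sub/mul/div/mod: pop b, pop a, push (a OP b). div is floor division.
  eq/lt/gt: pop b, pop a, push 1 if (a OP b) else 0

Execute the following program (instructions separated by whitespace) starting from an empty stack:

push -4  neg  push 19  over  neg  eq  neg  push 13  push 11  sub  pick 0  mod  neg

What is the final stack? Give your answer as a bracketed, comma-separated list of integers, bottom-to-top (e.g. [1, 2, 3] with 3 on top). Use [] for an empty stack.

Answer: [4, 0, 0]

Derivation:
After 'push -4': [-4]
After 'neg': [4]
After 'push 19': [4, 19]
After 'over': [4, 19, 4]
After 'neg': [4, 19, -4]
After 'eq': [4, 0]
After 'neg': [4, 0]
After 'push 13': [4, 0, 13]
After 'push 11': [4, 0, 13, 11]
After 'sub': [4, 0, 2]
After 'pick 0': [4, 0, 2, 2]
After 'mod': [4, 0, 0]
After 'neg': [4, 0, 0]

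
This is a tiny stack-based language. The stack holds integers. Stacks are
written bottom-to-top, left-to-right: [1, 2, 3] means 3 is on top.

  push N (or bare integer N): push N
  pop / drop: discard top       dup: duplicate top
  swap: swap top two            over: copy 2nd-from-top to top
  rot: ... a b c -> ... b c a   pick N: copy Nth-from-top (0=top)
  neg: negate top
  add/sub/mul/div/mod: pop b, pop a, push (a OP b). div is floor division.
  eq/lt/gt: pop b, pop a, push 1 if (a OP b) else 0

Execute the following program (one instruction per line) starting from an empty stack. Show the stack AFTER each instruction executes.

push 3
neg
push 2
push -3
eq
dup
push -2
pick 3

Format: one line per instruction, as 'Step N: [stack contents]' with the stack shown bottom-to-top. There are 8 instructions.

Step 1: [3]
Step 2: [-3]
Step 3: [-3, 2]
Step 4: [-3, 2, -3]
Step 5: [-3, 0]
Step 6: [-3, 0, 0]
Step 7: [-3, 0, 0, -2]
Step 8: [-3, 0, 0, -2, -3]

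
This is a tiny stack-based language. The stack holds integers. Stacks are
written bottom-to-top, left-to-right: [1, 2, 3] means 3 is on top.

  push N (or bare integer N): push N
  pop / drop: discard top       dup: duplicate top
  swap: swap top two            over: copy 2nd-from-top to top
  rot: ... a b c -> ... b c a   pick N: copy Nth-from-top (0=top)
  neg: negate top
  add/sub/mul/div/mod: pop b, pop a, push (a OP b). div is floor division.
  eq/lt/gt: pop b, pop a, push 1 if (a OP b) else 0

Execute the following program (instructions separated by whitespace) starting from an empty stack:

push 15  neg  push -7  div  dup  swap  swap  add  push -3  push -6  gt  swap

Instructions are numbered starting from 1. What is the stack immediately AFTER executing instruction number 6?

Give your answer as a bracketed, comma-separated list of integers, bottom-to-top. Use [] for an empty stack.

Step 1 ('push 15'): [15]
Step 2 ('neg'): [-15]
Step 3 ('push -7'): [-15, -7]
Step 4 ('div'): [2]
Step 5 ('dup'): [2, 2]
Step 6 ('swap'): [2, 2]

Answer: [2, 2]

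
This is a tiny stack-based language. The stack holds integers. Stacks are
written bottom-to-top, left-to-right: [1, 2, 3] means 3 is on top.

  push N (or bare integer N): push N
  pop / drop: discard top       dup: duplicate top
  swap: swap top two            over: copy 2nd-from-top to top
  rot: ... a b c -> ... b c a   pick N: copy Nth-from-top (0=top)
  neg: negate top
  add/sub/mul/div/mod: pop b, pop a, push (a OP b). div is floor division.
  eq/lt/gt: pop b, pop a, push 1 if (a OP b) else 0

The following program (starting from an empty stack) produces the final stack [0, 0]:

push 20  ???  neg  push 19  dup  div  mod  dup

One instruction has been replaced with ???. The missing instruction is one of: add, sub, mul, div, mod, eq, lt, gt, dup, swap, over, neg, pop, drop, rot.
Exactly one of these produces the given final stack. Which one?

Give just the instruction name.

Stack before ???: [20]
Stack after ???:  [-20]
The instruction that transforms [20] -> [-20] is: neg

Answer: neg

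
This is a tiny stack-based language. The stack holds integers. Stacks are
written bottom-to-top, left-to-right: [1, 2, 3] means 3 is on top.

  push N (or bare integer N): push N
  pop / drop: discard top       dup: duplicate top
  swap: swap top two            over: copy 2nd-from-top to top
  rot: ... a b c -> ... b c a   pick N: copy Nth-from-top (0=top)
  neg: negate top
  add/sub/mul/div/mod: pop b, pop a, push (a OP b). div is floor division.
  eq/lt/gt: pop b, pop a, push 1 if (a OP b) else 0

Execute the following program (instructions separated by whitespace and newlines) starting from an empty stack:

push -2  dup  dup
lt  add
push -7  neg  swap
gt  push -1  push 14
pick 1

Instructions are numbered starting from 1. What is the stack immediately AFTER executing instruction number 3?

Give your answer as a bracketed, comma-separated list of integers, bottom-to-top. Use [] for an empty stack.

Step 1 ('push -2'): [-2]
Step 2 ('dup'): [-2, -2]
Step 3 ('dup'): [-2, -2, -2]

Answer: [-2, -2, -2]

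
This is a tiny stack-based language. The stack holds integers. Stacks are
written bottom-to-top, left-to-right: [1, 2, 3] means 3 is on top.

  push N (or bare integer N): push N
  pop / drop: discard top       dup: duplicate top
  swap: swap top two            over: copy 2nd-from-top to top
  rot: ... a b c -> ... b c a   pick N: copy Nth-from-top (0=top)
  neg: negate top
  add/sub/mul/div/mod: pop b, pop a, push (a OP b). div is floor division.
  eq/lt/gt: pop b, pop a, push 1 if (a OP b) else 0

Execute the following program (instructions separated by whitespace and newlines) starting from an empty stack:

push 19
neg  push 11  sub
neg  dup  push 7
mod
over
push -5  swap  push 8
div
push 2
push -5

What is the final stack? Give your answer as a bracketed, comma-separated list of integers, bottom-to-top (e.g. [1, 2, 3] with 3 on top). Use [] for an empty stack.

Answer: [30, 2, -5, 3, 2, -5]

Derivation:
After 'push 19': [19]
After 'neg': [-19]
After 'push 11': [-19, 11]
After 'sub': [-30]
After 'neg': [30]
After 'dup': [30, 30]
After 'push 7': [30, 30, 7]
After 'mod': [30, 2]
After 'over': [30, 2, 30]
After 'push -5': [30, 2, 30, -5]
After 'swap': [30, 2, -5, 30]
After 'push 8': [30, 2, -5, 30, 8]
After 'div': [30, 2, -5, 3]
After 'push 2': [30, 2, -5, 3, 2]
After 'push -5': [30, 2, -5, 3, 2, -5]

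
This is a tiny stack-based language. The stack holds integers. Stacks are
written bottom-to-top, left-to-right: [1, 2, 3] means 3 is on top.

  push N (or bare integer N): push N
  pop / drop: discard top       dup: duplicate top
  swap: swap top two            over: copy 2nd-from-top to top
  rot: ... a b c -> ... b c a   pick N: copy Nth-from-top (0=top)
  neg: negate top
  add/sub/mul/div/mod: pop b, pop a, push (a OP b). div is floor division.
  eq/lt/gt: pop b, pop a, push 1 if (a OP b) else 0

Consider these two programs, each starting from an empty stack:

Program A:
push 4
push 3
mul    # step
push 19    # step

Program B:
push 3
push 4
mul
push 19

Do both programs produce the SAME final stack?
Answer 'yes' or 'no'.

Program A trace:
  After 'push 4': [4]
  After 'push 3': [4, 3]
  After 'mul': [12]
  After 'push 19': [12, 19]
Program A final stack: [12, 19]

Program B trace:
  After 'push 3': [3]
  After 'push 4': [3, 4]
  After 'mul': [12]
  After 'push 19': [12, 19]
Program B final stack: [12, 19]
Same: yes

Answer: yes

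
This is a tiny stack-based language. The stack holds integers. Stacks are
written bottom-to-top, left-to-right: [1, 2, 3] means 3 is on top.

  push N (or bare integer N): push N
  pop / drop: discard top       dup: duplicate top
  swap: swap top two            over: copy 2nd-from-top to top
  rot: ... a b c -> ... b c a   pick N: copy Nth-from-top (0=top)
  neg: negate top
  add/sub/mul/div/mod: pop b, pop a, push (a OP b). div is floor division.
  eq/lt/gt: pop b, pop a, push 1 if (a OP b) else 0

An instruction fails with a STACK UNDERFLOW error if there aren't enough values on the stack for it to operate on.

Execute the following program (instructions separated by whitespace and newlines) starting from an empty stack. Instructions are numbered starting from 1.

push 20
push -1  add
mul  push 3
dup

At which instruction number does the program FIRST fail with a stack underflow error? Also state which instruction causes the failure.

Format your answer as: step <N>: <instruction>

Answer: step 4: mul

Derivation:
Step 1 ('push 20'): stack = [20], depth = 1
Step 2 ('push -1'): stack = [20, -1], depth = 2
Step 3 ('add'): stack = [19], depth = 1
Step 4 ('mul'): needs 2 value(s) but depth is 1 — STACK UNDERFLOW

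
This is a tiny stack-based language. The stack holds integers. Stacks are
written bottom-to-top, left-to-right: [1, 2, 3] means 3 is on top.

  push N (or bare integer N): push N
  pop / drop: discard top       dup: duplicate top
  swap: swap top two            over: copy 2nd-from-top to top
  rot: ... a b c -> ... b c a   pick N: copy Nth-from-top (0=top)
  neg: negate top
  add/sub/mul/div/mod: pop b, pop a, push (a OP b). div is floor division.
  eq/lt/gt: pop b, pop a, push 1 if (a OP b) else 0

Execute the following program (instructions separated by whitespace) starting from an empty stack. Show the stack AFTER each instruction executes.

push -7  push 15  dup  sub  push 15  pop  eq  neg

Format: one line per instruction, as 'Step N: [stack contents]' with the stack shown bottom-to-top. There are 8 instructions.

Step 1: [-7]
Step 2: [-7, 15]
Step 3: [-7, 15, 15]
Step 4: [-7, 0]
Step 5: [-7, 0, 15]
Step 6: [-7, 0]
Step 7: [0]
Step 8: [0]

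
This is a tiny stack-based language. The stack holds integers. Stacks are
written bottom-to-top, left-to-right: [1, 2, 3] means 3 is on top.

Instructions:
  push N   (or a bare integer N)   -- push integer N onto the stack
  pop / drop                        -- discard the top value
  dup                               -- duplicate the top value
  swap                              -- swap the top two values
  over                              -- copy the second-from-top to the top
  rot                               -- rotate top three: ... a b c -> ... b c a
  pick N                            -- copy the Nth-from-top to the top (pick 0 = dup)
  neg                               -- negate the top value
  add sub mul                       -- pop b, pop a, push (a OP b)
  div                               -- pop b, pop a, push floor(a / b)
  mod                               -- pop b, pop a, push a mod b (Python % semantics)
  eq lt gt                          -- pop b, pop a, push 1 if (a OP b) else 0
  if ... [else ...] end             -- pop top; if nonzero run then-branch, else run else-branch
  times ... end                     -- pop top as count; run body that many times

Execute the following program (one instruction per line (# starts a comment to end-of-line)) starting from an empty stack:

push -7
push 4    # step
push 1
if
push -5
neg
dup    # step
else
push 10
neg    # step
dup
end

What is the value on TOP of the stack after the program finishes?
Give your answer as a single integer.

After 'push -7': [-7]
After 'push 4': [-7, 4]
After 'push 1': [-7, 4, 1]
After 'if': [-7, 4]
After 'push -5': [-7, 4, -5]
After 'neg': [-7, 4, 5]
After 'dup': [-7, 4, 5, 5]

Answer: 5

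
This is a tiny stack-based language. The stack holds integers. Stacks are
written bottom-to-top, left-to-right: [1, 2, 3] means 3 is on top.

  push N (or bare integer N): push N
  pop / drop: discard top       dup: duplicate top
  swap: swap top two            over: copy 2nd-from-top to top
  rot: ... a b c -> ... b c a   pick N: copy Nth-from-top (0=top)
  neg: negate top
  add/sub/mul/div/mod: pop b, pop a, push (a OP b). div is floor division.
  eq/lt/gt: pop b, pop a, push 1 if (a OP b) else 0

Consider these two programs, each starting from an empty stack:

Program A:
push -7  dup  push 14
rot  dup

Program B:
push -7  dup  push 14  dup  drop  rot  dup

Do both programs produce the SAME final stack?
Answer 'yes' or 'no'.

Answer: yes

Derivation:
Program A trace:
  After 'push -7': [-7]
  After 'dup': [-7, -7]
  After 'push 14': [-7, -7, 14]
  After 'rot': [-7, 14, -7]
  After 'dup': [-7, 14, -7, -7]
Program A final stack: [-7, 14, -7, -7]

Program B trace:
  After 'push -7': [-7]
  After 'dup': [-7, -7]
  After 'push 14': [-7, -7, 14]
  After 'dup': [-7, -7, 14, 14]
  After 'drop': [-7, -7, 14]
  After 'rot': [-7, 14, -7]
  After 'dup': [-7, 14, -7, -7]
Program B final stack: [-7, 14, -7, -7]
Same: yes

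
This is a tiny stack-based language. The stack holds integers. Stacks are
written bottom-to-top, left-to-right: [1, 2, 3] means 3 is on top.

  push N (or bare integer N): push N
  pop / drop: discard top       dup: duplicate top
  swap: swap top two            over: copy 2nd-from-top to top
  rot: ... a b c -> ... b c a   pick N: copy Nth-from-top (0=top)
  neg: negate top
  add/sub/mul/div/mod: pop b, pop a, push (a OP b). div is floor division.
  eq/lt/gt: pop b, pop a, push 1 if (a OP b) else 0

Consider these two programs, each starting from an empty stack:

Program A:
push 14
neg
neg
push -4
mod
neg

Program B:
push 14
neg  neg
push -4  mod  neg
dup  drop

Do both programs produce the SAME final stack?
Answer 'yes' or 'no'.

Program A trace:
  After 'push 14': [14]
  After 'neg': [-14]
  After 'neg': [14]
  After 'push -4': [14, -4]
  After 'mod': [-2]
  After 'neg': [2]
Program A final stack: [2]

Program B trace:
  After 'push 14': [14]
  After 'neg': [-14]
  After 'neg': [14]
  After 'push -4': [14, -4]
  After 'mod': [-2]
  After 'neg': [2]
  After 'dup': [2, 2]
  After 'drop': [2]
Program B final stack: [2]
Same: yes

Answer: yes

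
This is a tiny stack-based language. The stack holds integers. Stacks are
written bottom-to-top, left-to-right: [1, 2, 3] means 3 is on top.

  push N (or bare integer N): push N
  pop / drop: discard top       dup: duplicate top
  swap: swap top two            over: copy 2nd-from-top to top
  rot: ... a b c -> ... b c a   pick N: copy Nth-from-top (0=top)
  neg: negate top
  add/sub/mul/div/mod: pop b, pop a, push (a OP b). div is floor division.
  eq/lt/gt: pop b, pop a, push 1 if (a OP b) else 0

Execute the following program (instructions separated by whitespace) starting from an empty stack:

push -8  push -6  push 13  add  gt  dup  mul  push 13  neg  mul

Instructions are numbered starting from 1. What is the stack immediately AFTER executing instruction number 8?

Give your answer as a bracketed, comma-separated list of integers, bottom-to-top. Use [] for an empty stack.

Answer: [0, 13]

Derivation:
Step 1 ('push -8'): [-8]
Step 2 ('push -6'): [-8, -6]
Step 3 ('push 13'): [-8, -6, 13]
Step 4 ('add'): [-8, 7]
Step 5 ('gt'): [0]
Step 6 ('dup'): [0, 0]
Step 7 ('mul'): [0]
Step 8 ('push 13'): [0, 13]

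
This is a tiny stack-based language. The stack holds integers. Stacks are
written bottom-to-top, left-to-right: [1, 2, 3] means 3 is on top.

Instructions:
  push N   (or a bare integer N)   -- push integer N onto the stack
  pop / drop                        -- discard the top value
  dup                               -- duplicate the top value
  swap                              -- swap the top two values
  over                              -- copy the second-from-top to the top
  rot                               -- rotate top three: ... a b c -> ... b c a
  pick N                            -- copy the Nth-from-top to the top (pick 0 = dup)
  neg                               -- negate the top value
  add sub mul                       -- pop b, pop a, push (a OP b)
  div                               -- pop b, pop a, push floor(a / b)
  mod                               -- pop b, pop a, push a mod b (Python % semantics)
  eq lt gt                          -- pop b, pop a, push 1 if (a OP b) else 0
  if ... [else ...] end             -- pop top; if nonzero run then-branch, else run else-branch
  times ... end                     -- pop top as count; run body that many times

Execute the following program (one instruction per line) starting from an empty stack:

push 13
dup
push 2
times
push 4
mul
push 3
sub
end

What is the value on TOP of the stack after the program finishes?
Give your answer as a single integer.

Answer: 193

Derivation:
After 'push 13': [13]
After 'dup': [13, 13]
After 'push 2': [13, 13, 2]
After 'times': [13, 13]
After 'push 4': [13, 13, 4]
After 'mul': [13, 52]
After 'push 3': [13, 52, 3]
After 'sub': [13, 49]
After 'push 4': [13, 49, 4]
After 'mul': [13, 196]
After 'push 3': [13, 196, 3]
After 'sub': [13, 193]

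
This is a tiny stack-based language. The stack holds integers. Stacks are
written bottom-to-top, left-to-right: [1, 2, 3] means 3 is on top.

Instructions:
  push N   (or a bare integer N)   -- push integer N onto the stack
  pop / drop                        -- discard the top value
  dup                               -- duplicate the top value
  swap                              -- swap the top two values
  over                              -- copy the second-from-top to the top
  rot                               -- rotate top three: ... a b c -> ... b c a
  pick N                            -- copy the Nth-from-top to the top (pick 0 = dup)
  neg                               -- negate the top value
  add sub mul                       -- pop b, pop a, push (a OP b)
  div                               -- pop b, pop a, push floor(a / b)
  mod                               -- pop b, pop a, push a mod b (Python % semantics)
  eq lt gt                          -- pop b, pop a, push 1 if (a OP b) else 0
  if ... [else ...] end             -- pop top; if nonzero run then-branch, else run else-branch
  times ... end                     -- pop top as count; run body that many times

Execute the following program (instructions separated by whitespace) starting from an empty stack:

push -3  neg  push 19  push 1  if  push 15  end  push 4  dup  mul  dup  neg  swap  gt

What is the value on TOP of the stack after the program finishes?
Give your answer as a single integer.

Answer: 0

Derivation:
After 'push -3': [-3]
After 'neg': [3]
After 'push 19': [3, 19]
After 'push 1': [3, 19, 1]
After 'if': [3, 19]
After 'push 15': [3, 19, 15]
After 'push 4': [3, 19, 15, 4]
After 'dup': [3, 19, 15, 4, 4]
After 'mul': [3, 19, 15, 16]
After 'dup': [3, 19, 15, 16, 16]
After 'neg': [3, 19, 15, 16, -16]
After 'swap': [3, 19, 15, -16, 16]
After 'gt': [3, 19, 15, 0]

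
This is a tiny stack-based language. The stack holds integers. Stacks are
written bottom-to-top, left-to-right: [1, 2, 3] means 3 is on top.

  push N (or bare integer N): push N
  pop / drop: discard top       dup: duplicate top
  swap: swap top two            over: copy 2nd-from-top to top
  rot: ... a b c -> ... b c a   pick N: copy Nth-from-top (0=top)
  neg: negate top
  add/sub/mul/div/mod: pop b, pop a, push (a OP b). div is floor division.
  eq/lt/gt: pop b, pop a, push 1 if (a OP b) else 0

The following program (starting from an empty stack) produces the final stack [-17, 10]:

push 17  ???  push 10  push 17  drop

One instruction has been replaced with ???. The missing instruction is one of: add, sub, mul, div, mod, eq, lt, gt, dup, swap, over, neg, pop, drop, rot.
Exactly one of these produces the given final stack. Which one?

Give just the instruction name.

Stack before ???: [17]
Stack after ???:  [-17]
The instruction that transforms [17] -> [-17] is: neg

Answer: neg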